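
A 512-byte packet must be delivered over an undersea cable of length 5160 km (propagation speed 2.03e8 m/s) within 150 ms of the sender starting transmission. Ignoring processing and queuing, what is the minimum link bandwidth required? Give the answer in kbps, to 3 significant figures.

L = 4096 bits.
Propagation delay = 5160000 / 2.03e+08 = 25.4187 ms.
Transmission budget = 150 − 25.4187 = 124.581 ms.
R ≥ L / t_tx = 4096 bits / 0.124581 s = 32.9 kbps.

32.9 kbps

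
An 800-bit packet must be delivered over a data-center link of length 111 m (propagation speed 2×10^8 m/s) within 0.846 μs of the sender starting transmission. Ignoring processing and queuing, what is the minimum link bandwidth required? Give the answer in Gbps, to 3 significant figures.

Propagation delay = 111 / 200000000 = 0.555 μs.
Transmission budget = 0.846 − 0.555 = 0.291 μs.
R ≥ L / t_tx = 800 bits / 2.91e-07 s = 2.75 Gbps.

2.75 Gbps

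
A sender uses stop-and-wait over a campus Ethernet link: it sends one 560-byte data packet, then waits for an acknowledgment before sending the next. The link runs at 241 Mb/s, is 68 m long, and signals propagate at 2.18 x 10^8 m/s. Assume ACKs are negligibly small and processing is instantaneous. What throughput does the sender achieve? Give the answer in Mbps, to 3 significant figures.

233 Mbps

t_tx = L/R = 4480/241000000 = 1.85892e-05 s.
t_prop = 68/2.18e+08 = 3.11927e-07 s; RTT = 6.23853e-07 s.
Cycle = t_tx + RTT = 1.92131e-05 s.
Throughput = L / cycle = 4480 / 1.92131e-05 = 233 Mbps.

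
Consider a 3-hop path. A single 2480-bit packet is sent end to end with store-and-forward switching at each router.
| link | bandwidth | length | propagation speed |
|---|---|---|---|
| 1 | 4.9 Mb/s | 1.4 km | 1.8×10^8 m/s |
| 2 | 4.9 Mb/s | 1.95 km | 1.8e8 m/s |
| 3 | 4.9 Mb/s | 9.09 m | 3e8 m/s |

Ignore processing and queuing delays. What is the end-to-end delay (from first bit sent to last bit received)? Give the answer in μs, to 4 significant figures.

1537 μs

Transmission delay per hop = L/R = 2480/4900000 = 506.122 μs; 3 hops → 1518.37 μs.
Propagation delays (d/s per hop): 7.77778, 10.8333, 0.0303 μs; sum = 18.6414 μs.
End-to-end = 1537 μs.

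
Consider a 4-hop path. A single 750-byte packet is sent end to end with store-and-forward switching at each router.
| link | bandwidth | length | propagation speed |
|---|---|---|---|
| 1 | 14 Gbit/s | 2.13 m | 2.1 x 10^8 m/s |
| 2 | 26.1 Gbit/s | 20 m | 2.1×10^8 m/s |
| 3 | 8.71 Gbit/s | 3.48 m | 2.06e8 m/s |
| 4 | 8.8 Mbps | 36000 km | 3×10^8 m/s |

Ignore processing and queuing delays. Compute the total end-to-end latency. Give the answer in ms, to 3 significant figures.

121 ms

L = 750 × 8 = 6000 bits.
Transmission delays (L/R per hop): 0.000428571, 0.000229885, 0.000688863, 0.681818 ms; sum = 0.683166 ms.
Propagation delays (d/s per hop): 1.01429e-05, 9.52381e-05, 1.68932e-05, 120 ms; sum = 120 ms.
End-to-end = 121 ms.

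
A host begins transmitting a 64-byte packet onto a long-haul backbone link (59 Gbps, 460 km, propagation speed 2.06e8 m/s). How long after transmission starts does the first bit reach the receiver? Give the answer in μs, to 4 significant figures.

2233 μs

First bit experiences only propagation delay: d/s = 460000/206000000 = 2233 μs.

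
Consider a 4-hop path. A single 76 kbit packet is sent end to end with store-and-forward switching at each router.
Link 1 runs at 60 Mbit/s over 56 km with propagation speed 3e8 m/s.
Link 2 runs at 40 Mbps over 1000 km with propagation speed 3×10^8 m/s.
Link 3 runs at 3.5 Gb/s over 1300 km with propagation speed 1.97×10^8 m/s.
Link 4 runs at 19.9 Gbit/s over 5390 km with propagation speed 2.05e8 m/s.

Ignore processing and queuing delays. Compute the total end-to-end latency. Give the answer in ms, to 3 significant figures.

39.6 ms

L = 76000 bits.
Transmission delays (L/R per hop): 1.26667, 1.9, 0.0217143, 0.0038191 ms; sum = 3.1922 ms.
Propagation delays (d/s per hop): 0.186667, 3.33333, 6.59898, 26.2927 ms; sum = 36.4117 ms.
End-to-end = 39.6 ms.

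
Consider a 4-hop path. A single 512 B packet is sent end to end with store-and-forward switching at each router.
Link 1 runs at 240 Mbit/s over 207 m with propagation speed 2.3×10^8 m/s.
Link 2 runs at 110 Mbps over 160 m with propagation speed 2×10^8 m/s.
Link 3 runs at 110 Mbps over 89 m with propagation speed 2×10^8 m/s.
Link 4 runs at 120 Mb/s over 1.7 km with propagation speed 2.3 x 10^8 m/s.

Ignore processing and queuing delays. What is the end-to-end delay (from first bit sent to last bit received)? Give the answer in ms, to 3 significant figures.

L = 512 × 8 = 4096 bits.
Transmission delays (L/R per hop): 0.0170667, 0.0372364, 0.0372364, 0.0341333 ms; sum = 0.125673 ms.
Propagation delays (d/s per hop): 0.0009, 0.0008, 0.000445, 0.0073913 ms; sum = 0.0095363 ms.
End-to-end = 0.135 ms.

0.135 ms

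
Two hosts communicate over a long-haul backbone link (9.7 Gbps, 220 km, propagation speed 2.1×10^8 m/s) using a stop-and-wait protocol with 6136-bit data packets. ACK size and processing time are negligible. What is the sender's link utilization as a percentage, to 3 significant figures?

0.0302 %

t_tx = L/R = 6136/9700000000 = 6.32577e-07 s.
t_prop = 220000/210000000 = 0.00104762 s; RTT = 0.00209524 s.
Cycle = t_tx + RTT = 0.00209587 s.
Utilization = t_tx / cycle = 6.32577e-07/0.00209587 = 0.0302 %.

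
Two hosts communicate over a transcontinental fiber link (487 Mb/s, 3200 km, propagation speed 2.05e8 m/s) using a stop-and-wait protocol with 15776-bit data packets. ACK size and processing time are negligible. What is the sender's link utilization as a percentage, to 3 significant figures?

0.104 %

t_tx = L/R = 15776/487000000 = 3.23943e-05 s.
t_prop = 3200000/2.05e+08 = 0.0156098 s; RTT = 0.0312195 s.
Cycle = t_tx + RTT = 0.0312519 s.
Utilization = t_tx / cycle = 3.23943e-05/0.0312519 = 0.104 %.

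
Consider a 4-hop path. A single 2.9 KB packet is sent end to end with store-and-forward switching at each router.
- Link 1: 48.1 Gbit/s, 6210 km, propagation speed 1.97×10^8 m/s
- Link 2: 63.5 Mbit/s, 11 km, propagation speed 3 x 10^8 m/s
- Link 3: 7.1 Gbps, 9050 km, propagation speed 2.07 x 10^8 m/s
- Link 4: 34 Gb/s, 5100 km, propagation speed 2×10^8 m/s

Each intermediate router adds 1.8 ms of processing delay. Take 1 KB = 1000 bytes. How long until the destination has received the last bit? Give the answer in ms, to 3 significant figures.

L = 23200 bits.
Transmission delays (L/R per hop): 0.000482328, 0.365354, 0.00326761, 0.000682353 ms; sum = 0.369787 ms.
Propagation delays (d/s per hop): 31.5228, 0.0366667, 43.7198, 25.5 ms; sum = 100.779 ms.
Processing at 3 router(s): 3 × 1.8 ms = 5.4 ms.
End-to-end = 107 ms.

107 ms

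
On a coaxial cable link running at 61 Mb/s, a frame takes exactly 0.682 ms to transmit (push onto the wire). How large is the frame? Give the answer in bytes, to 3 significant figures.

5200 bytes

L = R × t_tx = 61000000 b/s × 0.000682 s = 41602 bits.
In bytes: 41602 / 8 = 5200 bytes.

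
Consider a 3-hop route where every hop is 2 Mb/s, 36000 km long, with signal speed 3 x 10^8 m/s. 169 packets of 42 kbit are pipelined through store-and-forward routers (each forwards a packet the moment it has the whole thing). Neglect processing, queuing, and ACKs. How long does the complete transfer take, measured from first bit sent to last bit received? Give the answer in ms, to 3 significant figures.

3950 ms

Per-hop transmission t_tx = L/R = 42000/2000000 = 21 ms.
Per-hop propagation t_prop = 36000000/300000000 = 120 ms.
Pipeline fill: first packet needs 3·t_tx to clear all hops; remaining 168 packets each add one t_tx.
Total = (3+169-1)·t_tx + 3·t_prop = 171·21 + 3·120 = 3950 ms.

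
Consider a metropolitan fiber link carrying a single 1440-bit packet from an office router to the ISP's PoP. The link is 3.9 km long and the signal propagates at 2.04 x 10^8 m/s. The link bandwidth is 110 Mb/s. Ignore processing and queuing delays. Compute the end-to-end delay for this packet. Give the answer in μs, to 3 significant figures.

32.2 μs

Transmission delay = L/R = 1440 / 110000000 = 13.0909 μs.
Propagation delay = d/s = 3900 m / 204000000 m/s = 19.1176 μs.
Total = 32.2 μs.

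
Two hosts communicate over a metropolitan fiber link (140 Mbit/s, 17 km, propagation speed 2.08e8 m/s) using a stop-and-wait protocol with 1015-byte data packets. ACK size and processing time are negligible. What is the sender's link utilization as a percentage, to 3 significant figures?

t_tx = L/R = 8120/140000000 = 5.8e-05 s.
t_prop = 17000/208000000 = 8.17308e-05 s; RTT = 0.000163462 s.
Cycle = t_tx + RTT = 0.000221462 s.
Utilization = t_tx / cycle = 5.8e-05/0.000221462 = 26.2 %.

26.2 %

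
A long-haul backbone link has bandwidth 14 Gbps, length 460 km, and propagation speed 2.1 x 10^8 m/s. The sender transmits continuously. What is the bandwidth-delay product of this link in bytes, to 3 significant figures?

3830000 bytes

Propagation delay = 460000 / 210000000 = 0.00219048 s.
BDP = R × t_prop = 14000000000 × 0.00219048 = 30666700 bits.
In bytes: 30666700/8 = 3830000 bytes.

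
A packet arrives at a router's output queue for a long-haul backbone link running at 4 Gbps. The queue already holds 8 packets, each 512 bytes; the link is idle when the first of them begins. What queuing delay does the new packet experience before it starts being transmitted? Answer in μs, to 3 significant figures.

8.19 μs

Each queued packet: L/R = 4096/4000000000 = 1.024 μs.
8 queued → 8.192 μs.
Queuing delay = 8.19 μs.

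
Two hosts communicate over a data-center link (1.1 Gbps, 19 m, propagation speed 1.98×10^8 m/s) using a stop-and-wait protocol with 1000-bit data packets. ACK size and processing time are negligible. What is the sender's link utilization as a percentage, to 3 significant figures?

t_tx = L/R = 1000/1100000000 = 9.09091e-07 s.
t_prop = 19/198000000 = 9.59596e-08 s; RTT = 1.91919e-07 s.
Cycle = t_tx + RTT = 1.10101e-06 s.
Utilization = t_tx / cycle = 9.09091e-07/1.10101e-06 = 82.6 %.

82.6 %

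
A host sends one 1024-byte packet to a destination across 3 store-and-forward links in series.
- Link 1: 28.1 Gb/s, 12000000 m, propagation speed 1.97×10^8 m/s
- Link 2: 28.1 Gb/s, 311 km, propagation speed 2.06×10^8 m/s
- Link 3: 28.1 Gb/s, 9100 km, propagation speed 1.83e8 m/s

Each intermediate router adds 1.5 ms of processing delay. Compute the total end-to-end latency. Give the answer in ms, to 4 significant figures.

L = 1024 × 8 = 8192 bits.
Transmission delay per hop = L/R = 8192/28100000000 = 0.00029153 ms; 3 hops → 0.000874591 ms.
Propagation delays (d/s per hop): 60.9137, 1.50971, 49.7268 ms; sum = 112.15 ms.
Processing at 2 router(s): 2 × 1.5 ms = 3 ms.
End-to-end = 115.2 ms.

115.2 ms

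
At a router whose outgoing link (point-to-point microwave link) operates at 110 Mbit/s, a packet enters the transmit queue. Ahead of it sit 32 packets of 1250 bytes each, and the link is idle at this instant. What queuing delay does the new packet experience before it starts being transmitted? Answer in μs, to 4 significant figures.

Each queued packet: L/R = 10000/110000000 = 90.9091 μs.
32 queued → 2909.09 μs.
Queuing delay = 2909 μs.

2909 μs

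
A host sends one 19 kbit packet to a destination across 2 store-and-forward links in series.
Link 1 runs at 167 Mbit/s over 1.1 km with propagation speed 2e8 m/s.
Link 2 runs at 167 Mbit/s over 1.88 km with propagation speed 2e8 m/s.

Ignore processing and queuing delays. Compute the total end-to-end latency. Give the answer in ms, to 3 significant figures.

L = 19000 bits.
Transmission delay per hop = L/R = 19000/167000000 = 0.113772 ms; 2 hops → 0.227545 ms.
Propagation delays (d/s per hop): 0.0055, 0.0094 ms; sum = 0.0149 ms.
End-to-end = 0.242 ms.

0.242 ms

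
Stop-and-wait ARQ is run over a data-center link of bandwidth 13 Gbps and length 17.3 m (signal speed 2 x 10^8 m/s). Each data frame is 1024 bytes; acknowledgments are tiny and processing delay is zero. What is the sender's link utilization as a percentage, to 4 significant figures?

t_tx = L/R = 8192/13000000000 = 6.30154e-07 s.
t_prop = 17.3/200000000 = 8.65e-08 s; RTT = 1.73e-07 s.
Cycle = t_tx + RTT = 8.03154e-07 s.
Utilization = t_tx / cycle = 6.30154e-07/8.03154e-07 = 78.46 %.

78.46 %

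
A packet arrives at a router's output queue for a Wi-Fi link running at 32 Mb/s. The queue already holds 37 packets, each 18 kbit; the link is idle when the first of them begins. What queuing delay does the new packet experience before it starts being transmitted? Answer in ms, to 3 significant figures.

20.8 ms

Each queued packet: L/R = 18000/32000000 = 0.5625 ms.
37 queued → 20.8125 ms.
Queuing delay = 20.8 ms.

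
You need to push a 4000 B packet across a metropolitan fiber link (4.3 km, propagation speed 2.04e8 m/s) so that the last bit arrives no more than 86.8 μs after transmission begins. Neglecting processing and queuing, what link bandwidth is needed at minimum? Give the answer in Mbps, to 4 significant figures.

L = 32000 bits.
Propagation delay = 4300 / 204000000 = 21.0784 μs.
Transmission budget = 86.8 − 21.0784 = 65.7216 μs.
R ≥ L / t_tx = 32000 bits / 6.57216e-05 s = 486.9 Mbps.

486.9 Mbps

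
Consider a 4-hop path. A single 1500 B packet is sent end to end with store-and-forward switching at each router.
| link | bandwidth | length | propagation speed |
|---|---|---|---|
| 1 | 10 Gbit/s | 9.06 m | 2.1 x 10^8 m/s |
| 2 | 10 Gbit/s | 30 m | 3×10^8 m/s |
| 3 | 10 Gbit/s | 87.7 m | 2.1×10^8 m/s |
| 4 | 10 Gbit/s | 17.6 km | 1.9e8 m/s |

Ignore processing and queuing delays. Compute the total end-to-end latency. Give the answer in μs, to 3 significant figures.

L = 1500 × 8 = 12000 bits.
Transmission delay per hop = L/R = 12000/10000000000 = 1.2 μs; 4 hops → 4.8 μs.
Propagation delays (d/s per hop): 0.0431429, 0.1, 0.417619, 92.6316 μs; sum = 93.1923 μs.
End-to-end = 98.0 μs.

98.0 μs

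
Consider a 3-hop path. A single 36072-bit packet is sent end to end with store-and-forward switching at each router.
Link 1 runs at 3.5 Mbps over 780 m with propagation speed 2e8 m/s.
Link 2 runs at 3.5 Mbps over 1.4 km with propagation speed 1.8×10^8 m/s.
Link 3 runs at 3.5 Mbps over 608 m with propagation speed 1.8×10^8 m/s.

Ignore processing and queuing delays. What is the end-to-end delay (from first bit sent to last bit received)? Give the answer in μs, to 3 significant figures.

Transmission delay per hop = L/R = 36072/3500000 = 10306.3 μs; 3 hops → 30918.9 μs.
Propagation delays (d/s per hop): 3.9, 7.77778, 3.37778 μs; sum = 15.0556 μs.
End-to-end = 30900 μs.

30900 μs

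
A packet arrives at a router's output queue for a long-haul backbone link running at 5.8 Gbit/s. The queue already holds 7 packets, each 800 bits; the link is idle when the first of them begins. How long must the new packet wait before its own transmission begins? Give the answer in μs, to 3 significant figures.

Each queued packet: L/R = 800/5800000000 = 0.137931 μs.
7 queued → 0.965517 μs.
Queuing delay = 0.966 μs.

0.966 μs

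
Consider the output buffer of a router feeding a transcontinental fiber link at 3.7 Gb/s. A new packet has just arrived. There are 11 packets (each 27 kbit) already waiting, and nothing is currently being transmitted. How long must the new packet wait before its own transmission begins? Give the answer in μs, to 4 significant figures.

Each queued packet: L/R = 27000/3700000000 = 7.2973 μs.
11 queued → 80.2703 μs.
Queuing delay = 80.27 μs.

80.27 μs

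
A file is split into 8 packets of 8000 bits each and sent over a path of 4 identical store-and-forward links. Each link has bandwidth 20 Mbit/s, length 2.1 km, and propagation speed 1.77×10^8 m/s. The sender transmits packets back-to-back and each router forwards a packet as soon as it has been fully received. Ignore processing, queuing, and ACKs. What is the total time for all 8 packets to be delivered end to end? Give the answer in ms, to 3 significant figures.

Per-hop transmission t_tx = L/R = 8000/20000000 = 0.4 ms.
Per-hop propagation t_prop = 2100/177000000 = 0.0118644 ms.
Pipeline fill: first packet needs 4·t_tx to clear all hops; remaining 7 packets each add one t_tx.
Total = (4+8-1)·t_tx + 4·t_prop = 11·0.4 + 4·0.0118644 = 4.45 ms.

4.45 ms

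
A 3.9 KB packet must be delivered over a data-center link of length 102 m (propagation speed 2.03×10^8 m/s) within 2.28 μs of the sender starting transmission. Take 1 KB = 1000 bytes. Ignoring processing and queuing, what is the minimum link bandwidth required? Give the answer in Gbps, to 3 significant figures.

L = 31200 bits.
Propagation delay = 102 / 2.03e+08 = 0.502463 μs.
Transmission budget = 2.28 − 0.502463 = 1.77754 μs.
R ≥ L / t_tx = 31200 bits / 1.77754e-06 s = 17.6 Gbps.

17.6 Gbps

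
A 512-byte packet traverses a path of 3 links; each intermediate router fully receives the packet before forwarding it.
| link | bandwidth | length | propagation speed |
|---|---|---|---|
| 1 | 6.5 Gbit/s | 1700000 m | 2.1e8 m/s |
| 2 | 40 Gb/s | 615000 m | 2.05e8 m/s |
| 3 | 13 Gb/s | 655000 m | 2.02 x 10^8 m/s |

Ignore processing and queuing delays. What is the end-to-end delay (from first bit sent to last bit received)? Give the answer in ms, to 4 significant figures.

L = 512 × 8 = 4096 bits.
Transmission delays (L/R per hop): 0.000630154, 0.0001024, 0.000315077 ms; sum = 0.00104763 ms.
Propagation delays (d/s per hop): 8.09524, 3, 3.24257 ms; sum = 14.3378 ms.
End-to-end = 14.34 ms.

14.34 ms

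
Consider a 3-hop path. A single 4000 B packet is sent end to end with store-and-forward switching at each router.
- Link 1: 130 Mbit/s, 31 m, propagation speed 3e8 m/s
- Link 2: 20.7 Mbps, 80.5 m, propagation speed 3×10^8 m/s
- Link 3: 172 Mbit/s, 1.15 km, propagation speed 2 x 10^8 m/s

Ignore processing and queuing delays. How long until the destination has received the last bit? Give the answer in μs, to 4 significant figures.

1984 μs

L = 4000 × 8 = 32000 bits.
Transmission delays (L/R per hop): 246.154, 1545.89, 186.047 μs; sum = 1978.09 μs.
Propagation delays (d/s per hop): 0.103333, 0.268333, 5.75 μs; sum = 6.12167 μs.
End-to-end = 1984 μs.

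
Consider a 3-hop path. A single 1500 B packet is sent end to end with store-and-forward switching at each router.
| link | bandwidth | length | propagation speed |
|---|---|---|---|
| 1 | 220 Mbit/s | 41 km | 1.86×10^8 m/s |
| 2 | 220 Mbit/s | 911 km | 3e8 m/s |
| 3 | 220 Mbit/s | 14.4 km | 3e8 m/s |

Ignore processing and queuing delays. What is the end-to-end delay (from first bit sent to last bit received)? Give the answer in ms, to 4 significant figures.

3.469 ms

L = 1500 × 8 = 12000 bits.
Transmission delay per hop = L/R = 12000/220000000 = 0.0545455 ms; 3 hops → 0.163636 ms.
Propagation delays (d/s per hop): 0.22043, 3.03667, 0.048 ms; sum = 3.3051 ms.
End-to-end = 3.469 ms.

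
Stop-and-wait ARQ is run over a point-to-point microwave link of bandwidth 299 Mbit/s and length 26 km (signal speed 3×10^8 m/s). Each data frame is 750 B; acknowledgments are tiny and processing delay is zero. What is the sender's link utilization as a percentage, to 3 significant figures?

t_tx = L/R = 6000/299000000 = 2.00669e-05 s.
t_prop = 26000/300000000 = 8.66667e-05 s; RTT = 0.000173333 s.
Cycle = t_tx + RTT = 0.0001934 s.
Utilization = t_tx / cycle = 2.00669e-05/0.0001934 = 10.4 %.

10.4 %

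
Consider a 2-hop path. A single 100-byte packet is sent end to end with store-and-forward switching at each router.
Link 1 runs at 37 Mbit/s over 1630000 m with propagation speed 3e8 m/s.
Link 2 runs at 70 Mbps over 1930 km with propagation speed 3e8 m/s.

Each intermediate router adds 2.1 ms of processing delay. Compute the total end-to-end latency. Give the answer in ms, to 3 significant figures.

14.0 ms

L = 100 × 8 = 800 bits.
Transmission delays (L/R per hop): 0.0216216, 0.0114286 ms; sum = 0.0330502 ms.
Propagation delays (d/s per hop): 5.43333, 6.43333 ms; sum = 11.8667 ms.
Processing at 1 router(s): 1 × 2.1 ms = 2.1 ms.
End-to-end = 14.0 ms.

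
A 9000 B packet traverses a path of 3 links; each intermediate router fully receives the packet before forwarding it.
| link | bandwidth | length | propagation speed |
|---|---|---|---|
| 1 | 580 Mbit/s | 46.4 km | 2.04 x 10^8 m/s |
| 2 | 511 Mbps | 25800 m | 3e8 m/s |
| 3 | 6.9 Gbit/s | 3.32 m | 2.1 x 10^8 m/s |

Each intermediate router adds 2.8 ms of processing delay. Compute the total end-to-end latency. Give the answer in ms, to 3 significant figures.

L = 9000 × 8 = 72000 bits.
Transmission delays (L/R per hop): 0.124138, 0.1409, 0.0104348 ms; sum = 0.275473 ms.
Propagation delays (d/s per hop): 0.227451, 0.086, 1.58095e-05 ms; sum = 0.313467 ms.
Processing at 2 router(s): 2 × 2.8 ms = 5.6 ms.
End-to-end = 6.19 ms.

6.19 ms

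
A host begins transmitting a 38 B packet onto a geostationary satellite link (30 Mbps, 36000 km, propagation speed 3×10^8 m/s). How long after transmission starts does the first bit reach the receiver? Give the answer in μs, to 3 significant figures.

First bit experiences only propagation delay: d/s = 36000000/300000000 = 120000 μs.

120000 μs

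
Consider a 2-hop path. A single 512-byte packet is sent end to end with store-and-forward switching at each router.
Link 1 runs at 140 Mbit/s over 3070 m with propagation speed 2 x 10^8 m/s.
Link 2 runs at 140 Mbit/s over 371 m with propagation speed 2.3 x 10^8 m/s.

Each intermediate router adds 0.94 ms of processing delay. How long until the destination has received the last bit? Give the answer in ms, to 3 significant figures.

1.02 ms

L = 512 × 8 = 4096 bits.
Transmission delay per hop = L/R = 4096/140000000 = 0.0292571 ms; 2 hops → 0.0585143 ms.
Propagation delays (d/s per hop): 0.01535, 0.00161304 ms; sum = 0.016963 ms.
Processing at 1 router(s): 1 × 0.94 ms = 0.94 ms.
End-to-end = 1.02 ms.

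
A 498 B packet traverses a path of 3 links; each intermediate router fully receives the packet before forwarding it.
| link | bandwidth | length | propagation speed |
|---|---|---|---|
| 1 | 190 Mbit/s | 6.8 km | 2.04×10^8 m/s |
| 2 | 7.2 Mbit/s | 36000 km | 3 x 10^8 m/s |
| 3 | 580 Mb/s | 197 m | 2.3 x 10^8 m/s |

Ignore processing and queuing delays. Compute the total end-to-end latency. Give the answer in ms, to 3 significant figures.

121 ms

L = 498 × 8 = 3984 bits.
Transmission delays (L/R per hop): 0.0209684, 0.553333, 0.00686897 ms; sum = 0.581171 ms.
Propagation delays (d/s per hop): 0.0333333, 120, 0.000856522 ms; sum = 120.034 ms.
End-to-end = 121 ms.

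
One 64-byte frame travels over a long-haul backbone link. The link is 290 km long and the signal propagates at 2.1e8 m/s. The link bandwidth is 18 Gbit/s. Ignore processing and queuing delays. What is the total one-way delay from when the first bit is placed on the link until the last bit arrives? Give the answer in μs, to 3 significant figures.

1380 μs

L = 64 × 8 = 512 bits.
Transmission delay = L/R = 512 / 18000000000 = 0.0284444 μs.
Propagation delay = d/s = 290000 m / 210000000 m/s = 1380.95 μs.
Total = 1380 μs.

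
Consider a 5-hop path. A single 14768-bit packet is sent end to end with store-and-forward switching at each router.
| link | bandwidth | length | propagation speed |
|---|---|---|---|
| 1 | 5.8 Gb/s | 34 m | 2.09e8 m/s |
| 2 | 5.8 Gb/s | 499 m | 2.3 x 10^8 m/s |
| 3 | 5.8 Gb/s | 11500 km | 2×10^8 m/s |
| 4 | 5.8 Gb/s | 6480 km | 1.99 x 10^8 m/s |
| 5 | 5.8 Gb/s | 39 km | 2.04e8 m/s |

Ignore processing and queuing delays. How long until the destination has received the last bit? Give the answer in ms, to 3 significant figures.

90.3 ms

Transmission delay per hop = L/R = 14768/5800000000 = 0.00254621 ms; 5 hops → 0.012731 ms.
Propagation delays (d/s per hop): 0.000162679, 0.00216957, 57.5, 32.5628, 0.191176 ms; sum = 90.2563 ms.
End-to-end = 90.3 ms.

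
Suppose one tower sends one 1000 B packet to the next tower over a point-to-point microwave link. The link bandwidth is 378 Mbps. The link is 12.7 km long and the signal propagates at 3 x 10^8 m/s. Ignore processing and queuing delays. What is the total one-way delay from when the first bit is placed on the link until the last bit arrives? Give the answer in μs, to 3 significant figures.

63.5 μs

L = 1000 × 8 = 8000 bits.
Transmission delay = L/R = 8000 / 378000000 = 21.164 μs.
Propagation delay = d/s = 12700 m / 300000000 m/s = 42.3333 μs.
Total = 63.5 μs.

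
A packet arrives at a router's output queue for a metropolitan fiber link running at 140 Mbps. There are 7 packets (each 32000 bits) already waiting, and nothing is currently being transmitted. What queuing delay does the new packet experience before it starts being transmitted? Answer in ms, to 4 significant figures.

1.600 ms

Each queued packet: L/R = 32000/140000000 = 0.228571 ms.
7 queued → 1.6 ms.
Queuing delay = 1.600 ms.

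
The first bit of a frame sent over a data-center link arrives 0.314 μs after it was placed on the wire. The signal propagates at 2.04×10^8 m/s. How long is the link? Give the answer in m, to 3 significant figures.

d = s × t_prop = 204000000 × 3.14e-07 = 64.1 m.

64.1 m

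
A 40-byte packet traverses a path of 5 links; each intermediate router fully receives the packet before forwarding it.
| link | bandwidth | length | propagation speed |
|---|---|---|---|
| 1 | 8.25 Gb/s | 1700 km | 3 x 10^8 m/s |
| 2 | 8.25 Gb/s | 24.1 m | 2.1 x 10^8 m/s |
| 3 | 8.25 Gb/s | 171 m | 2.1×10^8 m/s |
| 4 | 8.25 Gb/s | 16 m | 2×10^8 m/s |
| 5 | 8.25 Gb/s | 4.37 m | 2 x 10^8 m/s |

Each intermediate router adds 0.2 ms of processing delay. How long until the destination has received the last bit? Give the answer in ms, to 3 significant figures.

6.47 ms

L = 40 × 8 = 320 bits.
Transmission delay per hop = L/R = 320/8250000000 = 3.87879e-05 ms; 5 hops → 0.000193939 ms.
Propagation delays (d/s per hop): 5.66667, 0.000114762, 0.000814286, 8e-05, 2.185e-05 ms; sum = 5.6677 ms.
Processing at 4 router(s): 4 × 0.2 ms = 0.8 ms.
End-to-end = 6.47 ms.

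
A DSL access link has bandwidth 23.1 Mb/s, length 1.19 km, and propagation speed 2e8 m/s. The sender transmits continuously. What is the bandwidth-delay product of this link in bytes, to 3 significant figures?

17.2 bytes

Propagation delay = 1190 / 200000000 = 5.95e-06 s.
BDP = R × t_prop = 23100000 × 5.95e-06 = 137.445 bits.
In bytes: 137.445/8 = 17.2 bytes.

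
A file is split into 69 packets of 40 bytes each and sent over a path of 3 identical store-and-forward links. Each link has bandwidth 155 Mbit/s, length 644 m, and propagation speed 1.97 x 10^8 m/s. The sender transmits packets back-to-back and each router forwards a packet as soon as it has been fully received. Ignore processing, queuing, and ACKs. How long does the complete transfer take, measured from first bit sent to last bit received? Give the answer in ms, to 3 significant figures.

Per-hop transmission t_tx = L/R = 320/155000000 = 0.00206452 ms.
Per-hop propagation t_prop = 644/197000000 = 0.00326904 ms.
Pipeline fill: first packet needs 3·t_tx to clear all hops; remaining 68 packets each add one t_tx.
Total = (3+69-1)·t_tx + 3·t_prop = 71·0.00206452 + 3·0.00326904 = 0.156 ms.

0.156 ms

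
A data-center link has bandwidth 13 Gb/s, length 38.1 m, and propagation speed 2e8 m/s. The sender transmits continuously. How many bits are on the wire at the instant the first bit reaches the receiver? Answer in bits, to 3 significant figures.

2480 bits

Propagation delay = 38.1 / 200000000 = 1.905e-07 s.
BDP = R × t_prop = 13000000000 × 1.905e-07 = 2476.5 bits.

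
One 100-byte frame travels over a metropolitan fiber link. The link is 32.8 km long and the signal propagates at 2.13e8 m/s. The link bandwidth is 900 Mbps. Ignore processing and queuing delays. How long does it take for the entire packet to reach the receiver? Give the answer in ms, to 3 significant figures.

L = 100 × 8 = 800 bits.
Transmission delay = L/R = 800 / 900000000 = 0.000888889 ms.
Propagation delay = d/s = 32800 m / 213000000 m/s = 0.153991 ms.
Total = 0.155 ms.

0.155 ms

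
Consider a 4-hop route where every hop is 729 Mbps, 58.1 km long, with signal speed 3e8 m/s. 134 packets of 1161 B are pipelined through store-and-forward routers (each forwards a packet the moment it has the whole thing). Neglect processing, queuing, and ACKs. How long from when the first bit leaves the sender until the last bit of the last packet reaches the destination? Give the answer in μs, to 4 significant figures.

2520 μs

Per-hop transmission t_tx = L/R = 9288/729000000 = 12.7407 μs.
Per-hop propagation t_prop = 58100/300000000 = 193.667 μs.
Pipeline fill: first packet needs 4·t_tx to clear all hops; remaining 133 packets each add one t_tx.
Total = (4+134-1)·t_tx + 4·t_prop = 137·12.7407 + 4·193.667 = 2520 μs.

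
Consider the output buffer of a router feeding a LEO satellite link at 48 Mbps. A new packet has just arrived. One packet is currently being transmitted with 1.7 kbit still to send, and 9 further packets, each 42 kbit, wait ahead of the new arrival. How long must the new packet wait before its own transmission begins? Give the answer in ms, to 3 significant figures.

7.91 ms

Each queued packet: L/R = 42000/48000000 = 0.875 ms.
9 queued → 7.875 ms.
Plus remaining 1700 bits of current packet: 0.0354167 ms.
Queuing delay = 7.91 ms.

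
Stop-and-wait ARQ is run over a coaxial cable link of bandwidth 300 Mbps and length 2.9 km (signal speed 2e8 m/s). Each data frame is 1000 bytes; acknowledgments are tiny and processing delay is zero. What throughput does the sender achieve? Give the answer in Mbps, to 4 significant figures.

t_tx = L/R = 8000/300000000 = 2.66667e-05 s.
t_prop = 2900/200000000 = 1.45e-05 s; RTT = 2.9e-05 s.
Cycle = t_tx + RTT = 5.56667e-05 s.
Throughput = L / cycle = 8000 / 5.56667e-05 = 143.7 Mbps.

143.7 Mbps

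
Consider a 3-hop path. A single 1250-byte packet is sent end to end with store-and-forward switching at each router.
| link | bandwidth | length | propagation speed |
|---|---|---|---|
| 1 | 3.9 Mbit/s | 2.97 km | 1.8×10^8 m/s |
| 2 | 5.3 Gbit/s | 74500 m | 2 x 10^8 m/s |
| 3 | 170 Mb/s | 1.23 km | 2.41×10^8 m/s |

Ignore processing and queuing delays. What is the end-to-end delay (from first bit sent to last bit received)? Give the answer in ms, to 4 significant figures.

L = 1250 × 8 = 10000 bits.
Transmission delays (L/R per hop): 2.5641, 0.00188679, 0.0588235 ms; sum = 2.62481 ms.
Propagation delays (d/s per hop): 0.0165, 0.3725, 0.00510373 ms; sum = 0.394104 ms.
End-to-end = 3.019 ms.

3.019 ms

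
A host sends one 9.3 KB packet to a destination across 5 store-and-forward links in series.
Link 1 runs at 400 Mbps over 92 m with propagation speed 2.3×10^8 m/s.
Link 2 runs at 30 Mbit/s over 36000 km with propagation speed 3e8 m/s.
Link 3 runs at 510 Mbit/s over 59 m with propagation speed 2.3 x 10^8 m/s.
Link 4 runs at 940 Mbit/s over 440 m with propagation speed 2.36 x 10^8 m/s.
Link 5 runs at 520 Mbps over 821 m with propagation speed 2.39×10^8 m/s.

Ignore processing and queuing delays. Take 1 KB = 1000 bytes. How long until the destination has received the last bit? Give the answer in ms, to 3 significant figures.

L = 74400 bits.
Transmission delays (L/R per hop): 0.186, 2.48, 0.145882, 0.0791489, 0.143077 ms; sum = 3.03411 ms.
Propagation delays (d/s per hop): 0.0004, 120, 0.000256522, 0.00186441, 0.00343515 ms; sum = 120.006 ms.
End-to-end = 123 ms.

123 ms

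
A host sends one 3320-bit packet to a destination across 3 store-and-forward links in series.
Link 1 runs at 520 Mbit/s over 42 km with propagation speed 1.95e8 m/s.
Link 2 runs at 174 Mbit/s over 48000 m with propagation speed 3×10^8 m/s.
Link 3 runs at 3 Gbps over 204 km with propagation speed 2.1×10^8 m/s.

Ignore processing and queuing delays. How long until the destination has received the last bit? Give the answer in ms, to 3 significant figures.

1.37 ms

Transmission delays (L/R per hop): 0.00638462, 0.0190805, 0.00110667 ms; sum = 0.0265717 ms.
Propagation delays (d/s per hop): 0.215385, 0.16, 0.971429 ms; sum = 1.34681 ms.
End-to-end = 1.37 ms.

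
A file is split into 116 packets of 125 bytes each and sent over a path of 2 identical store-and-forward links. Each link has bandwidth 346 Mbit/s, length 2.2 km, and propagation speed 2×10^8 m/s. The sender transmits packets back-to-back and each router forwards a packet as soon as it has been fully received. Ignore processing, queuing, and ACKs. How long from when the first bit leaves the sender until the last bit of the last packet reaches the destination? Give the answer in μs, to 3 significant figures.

Per-hop transmission t_tx = L/R = 1000/346000000 = 2.89017 μs.
Per-hop propagation t_prop = 2200/200000000 = 11 μs.
Pipeline fill: first packet needs 2·t_tx to clear all hops; remaining 115 packets each add one t_tx.
Total = (2+116-1)·t_tx + 2·t_prop = 117·2.89017 + 2·11 = 360 μs.

360 μs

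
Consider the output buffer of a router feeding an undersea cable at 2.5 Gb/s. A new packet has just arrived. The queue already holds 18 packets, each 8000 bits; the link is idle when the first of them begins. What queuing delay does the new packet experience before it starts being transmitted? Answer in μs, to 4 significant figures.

57.60 μs

Each queued packet: L/R = 8000/2500000000 = 3.2 μs.
18 queued → 57.6 μs.
Queuing delay = 57.60 μs.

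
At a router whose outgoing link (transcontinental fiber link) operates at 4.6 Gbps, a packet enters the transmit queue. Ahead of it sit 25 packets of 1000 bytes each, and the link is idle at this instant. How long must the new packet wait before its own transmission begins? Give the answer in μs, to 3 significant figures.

Each queued packet: L/R = 8000/4600000000 = 1.73913 μs.
25 queued → 43.4783 μs.
Queuing delay = 43.5 μs.

43.5 μs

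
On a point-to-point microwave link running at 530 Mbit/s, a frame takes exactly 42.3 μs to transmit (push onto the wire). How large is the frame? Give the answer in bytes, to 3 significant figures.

2800 bytes

L = R × t_tx = 530000000 b/s × 4.23e-05 s = 22419 bits.
In bytes: 22419 / 8 = 2800 bytes.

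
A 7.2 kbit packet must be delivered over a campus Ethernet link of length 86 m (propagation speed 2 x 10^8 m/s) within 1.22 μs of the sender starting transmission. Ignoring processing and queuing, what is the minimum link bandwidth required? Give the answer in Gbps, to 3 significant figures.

Propagation delay = 86 / 200000000 = 0.43 μs.
Transmission budget = 1.22 − 0.43 = 0.79 μs.
R ≥ L / t_tx = 7200 bits / 7.9e-07 s = 9.11 Gbps.

9.11 Gbps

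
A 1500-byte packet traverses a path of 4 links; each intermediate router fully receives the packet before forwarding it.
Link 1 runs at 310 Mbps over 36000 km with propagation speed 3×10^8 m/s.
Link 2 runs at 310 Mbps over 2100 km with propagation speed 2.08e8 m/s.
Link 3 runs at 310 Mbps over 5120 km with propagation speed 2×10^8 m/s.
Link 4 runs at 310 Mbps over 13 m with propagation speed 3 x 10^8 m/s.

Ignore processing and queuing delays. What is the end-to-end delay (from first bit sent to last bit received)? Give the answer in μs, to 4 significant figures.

155900 μs

L = 1500 × 8 = 12000 bits.
Transmission delay per hop = L/R = 12000/310000000 = 38.7097 μs; 4 hops → 154.839 μs.
Propagation delays (d/s per hop): 120000, 10096.2, 25600, 0.0433333 μs; sum = 155696 μs.
End-to-end = 155900 μs.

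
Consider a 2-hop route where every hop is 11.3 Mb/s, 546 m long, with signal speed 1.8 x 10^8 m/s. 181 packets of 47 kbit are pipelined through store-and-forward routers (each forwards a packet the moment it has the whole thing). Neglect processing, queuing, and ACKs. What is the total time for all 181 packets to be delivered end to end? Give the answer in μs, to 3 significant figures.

757000 μs

Per-hop transmission t_tx = L/R = 47000/11300000 = 4159.29 μs.
Per-hop propagation t_prop = 546/180000000 = 3.03333 μs.
Pipeline fill: first packet needs 2·t_tx to clear all hops; remaining 180 packets each add one t_tx.
Total = (2+181-1)·t_tx + 2·t_prop = 182·4159.29 + 2·3.03333 = 757000 μs.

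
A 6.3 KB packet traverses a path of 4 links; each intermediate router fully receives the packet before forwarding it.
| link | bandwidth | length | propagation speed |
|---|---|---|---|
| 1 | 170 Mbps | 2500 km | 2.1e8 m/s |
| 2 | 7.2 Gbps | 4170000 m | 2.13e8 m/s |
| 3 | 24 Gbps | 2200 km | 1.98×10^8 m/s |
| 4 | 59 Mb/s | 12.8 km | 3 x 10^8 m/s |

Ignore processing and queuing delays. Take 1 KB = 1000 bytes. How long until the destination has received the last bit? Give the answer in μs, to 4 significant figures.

43800 μs

L = 50400 bits.
Transmission delays (L/R per hop): 296.471, 7, 2.1, 854.237 μs; sum = 1159.81 μs.
Propagation delays (d/s per hop): 11904.8, 19577.5, 11111.1, 42.6667 μs; sum = 42636 μs.
End-to-end = 43800 μs.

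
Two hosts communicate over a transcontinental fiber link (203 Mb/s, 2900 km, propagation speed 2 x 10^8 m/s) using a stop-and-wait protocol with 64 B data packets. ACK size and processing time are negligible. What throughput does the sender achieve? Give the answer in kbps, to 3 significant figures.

t_tx = L/R = 512/203000000 = 2.52217e-06 s.
t_prop = 2900000/200000000 = 0.0145 s; RTT = 0.029 s.
Cycle = t_tx + RTT = 0.0290025 s.
Throughput = L / cycle = 512 / 0.0290025 = 17.7 kbps.

17.7 kbps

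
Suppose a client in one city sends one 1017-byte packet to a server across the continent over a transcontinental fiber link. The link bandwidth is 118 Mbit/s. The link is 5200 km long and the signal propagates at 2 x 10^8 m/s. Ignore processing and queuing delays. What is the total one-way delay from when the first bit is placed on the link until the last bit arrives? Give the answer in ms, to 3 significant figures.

L = 1017 × 8 = 8136 bits.
Transmission delay = L/R = 8136 / 118000000 = 0.0689492 ms.
Propagation delay = d/s = 5200000 m / 200000000 m/s = 26 ms.
Total = 26.1 ms.

26.1 ms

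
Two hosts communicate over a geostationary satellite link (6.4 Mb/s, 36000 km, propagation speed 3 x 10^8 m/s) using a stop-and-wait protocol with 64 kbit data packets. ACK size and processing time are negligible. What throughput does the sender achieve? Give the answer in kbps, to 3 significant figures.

256 kbps

t_tx = L/R = 64000/6400000 = 0.01 s.
t_prop = 36000000/300000000 = 0.12 s; RTT = 0.24 s.
Cycle = t_tx + RTT = 0.25 s.
Throughput = L / cycle = 64000 / 0.25 = 256 kbps.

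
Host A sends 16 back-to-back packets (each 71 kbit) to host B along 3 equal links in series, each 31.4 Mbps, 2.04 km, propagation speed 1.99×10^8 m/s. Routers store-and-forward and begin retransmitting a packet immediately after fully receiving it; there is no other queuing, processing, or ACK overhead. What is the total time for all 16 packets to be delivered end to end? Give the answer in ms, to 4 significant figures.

Per-hop transmission t_tx = L/R = 71000/31400000 = 2.26115 ms.
Per-hop propagation t_prop = 2040/199000000 = 0.0102513 ms.
Pipeline fill: first packet needs 3·t_tx to clear all hops; remaining 15 packets each add one t_tx.
Total = (3+16-1)·t_tx + 3·t_prop = 18·2.26115 + 3·0.0102513 = 40.73 ms.

40.73 ms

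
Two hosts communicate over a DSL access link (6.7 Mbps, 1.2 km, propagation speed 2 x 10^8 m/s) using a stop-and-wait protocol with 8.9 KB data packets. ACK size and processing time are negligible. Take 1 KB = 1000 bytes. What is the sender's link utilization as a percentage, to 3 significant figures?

t_tx = L/R = 71200/6700000 = 0.0106269 s.
t_prop = 1200/200000000 = 6e-06 s; RTT = 1.2e-05 s.
Cycle = t_tx + RTT = 0.0106389 s.
Utilization = t_tx / cycle = 0.0106269/0.0106389 = 99.9 %.

99.9 %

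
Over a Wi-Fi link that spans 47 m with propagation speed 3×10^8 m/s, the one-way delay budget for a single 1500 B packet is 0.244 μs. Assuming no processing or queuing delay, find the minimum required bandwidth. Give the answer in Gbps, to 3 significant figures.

L = 12000 bits.
Propagation delay = 47 / 300000000 = 0.156667 μs.
Transmission budget = 0.244 − 0.156667 = 0.0873333 μs.
R ≥ L / t_tx = 12000 bits / 8.73333e-08 s = 137 Gbps.

137 Gbps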